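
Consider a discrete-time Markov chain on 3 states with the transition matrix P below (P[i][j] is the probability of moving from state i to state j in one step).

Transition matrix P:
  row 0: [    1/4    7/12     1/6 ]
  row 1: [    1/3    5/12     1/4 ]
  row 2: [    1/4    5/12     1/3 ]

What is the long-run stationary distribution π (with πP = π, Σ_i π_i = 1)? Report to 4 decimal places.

Balance equations π_j = Σ_i π_i·P[i][j]:
  π_0 = 1/4·π_0 + 1/3·π_1 + 1/4·π_2
  π_1 = 7/12·π_0 + 5/12·π_1 + 5/12·π_2
  normalize: π_0 + π_1 + π_2 = 1
Solving the linear system gives exactly π = [41/142, 33/71, 35/142].

π = [0.2887, 0.4648, 0.2465]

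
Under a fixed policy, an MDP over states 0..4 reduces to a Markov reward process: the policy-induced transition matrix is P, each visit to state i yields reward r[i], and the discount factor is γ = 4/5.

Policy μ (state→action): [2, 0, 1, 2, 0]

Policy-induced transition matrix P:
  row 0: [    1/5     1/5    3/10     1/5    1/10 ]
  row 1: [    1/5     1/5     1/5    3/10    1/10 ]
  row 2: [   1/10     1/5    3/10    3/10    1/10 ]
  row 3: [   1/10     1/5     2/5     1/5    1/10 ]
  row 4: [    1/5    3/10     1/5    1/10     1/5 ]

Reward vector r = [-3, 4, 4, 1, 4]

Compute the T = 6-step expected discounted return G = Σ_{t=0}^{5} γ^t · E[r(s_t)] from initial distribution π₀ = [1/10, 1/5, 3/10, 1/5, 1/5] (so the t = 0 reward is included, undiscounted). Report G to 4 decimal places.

G = 8.7584

t=0: π = [0.1000, 0.2000, 0.3000, 0.2000, 0.2000], E[r] = 2.7000, γ^t·E[r] = 2.700000, running G = 2.700000
t=1: π = [0.1500, 0.2200, 0.2800, 0.2300, 0.1200], E[r] = 2.2600, γ^t·E[r] = 1.808000, running G = 4.508000
t=2: π = [0.1490, 0.2120, 0.2890, 0.2380, 0.1120], E[r] = 2.2430, γ^t·E[r] = 1.435520, running G = 5.943520
t=3: π = [0.1473, 0.2112, 0.2914, 0.2389, 0.1112], E[r] = 2.2522, γ^t·E[r] = 1.153126, running G = 7.096646
t=4: π = [0.1470, 0.2111, 0.2917, 0.2391, 0.1111], E[r] = 2.2538, γ^t·E[r] = 0.923152, running G = 8.019799
t=5: π = [0.1469, 0.2111, 0.2917, 0.2392, 0.1111], E[r] = 2.2541, γ^t·E[r] = 0.738610, running G = 8.758409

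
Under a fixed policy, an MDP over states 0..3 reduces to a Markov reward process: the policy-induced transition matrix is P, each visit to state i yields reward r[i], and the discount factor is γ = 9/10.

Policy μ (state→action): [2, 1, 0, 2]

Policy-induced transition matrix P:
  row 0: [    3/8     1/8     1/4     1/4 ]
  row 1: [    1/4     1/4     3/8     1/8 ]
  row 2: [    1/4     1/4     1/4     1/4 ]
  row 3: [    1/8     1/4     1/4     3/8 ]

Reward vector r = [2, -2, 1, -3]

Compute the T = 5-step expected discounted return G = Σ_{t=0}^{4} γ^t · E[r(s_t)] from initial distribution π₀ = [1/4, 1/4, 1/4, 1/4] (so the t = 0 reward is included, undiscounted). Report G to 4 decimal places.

G = -1.7954

t=0: π = [0.2500, 0.2500, 0.2500, 0.2500], E[r] = -0.5000, γ^t·E[r] = -0.500000, running G = -0.500000
t=1: π = [0.2500, 0.2188, 0.2813, 0.2500], E[r] = -0.4063, γ^t·E[r] = -0.365625, running G = -0.865625
t=2: π = [0.2500, 0.2188, 0.2773, 0.2539], E[r] = -0.4219, γ^t·E[r] = -0.341719, running G = -1.207344
t=3: π = [0.2495, 0.2188, 0.2773, 0.2544], E[r] = -0.4243, γ^t·E[r] = -0.309327, running G = -1.516670
t=4: π = [0.2494, 0.2188, 0.2773, 0.2545], E[r] = -0.4249, γ^t·E[r] = -0.278754, running G = -1.795425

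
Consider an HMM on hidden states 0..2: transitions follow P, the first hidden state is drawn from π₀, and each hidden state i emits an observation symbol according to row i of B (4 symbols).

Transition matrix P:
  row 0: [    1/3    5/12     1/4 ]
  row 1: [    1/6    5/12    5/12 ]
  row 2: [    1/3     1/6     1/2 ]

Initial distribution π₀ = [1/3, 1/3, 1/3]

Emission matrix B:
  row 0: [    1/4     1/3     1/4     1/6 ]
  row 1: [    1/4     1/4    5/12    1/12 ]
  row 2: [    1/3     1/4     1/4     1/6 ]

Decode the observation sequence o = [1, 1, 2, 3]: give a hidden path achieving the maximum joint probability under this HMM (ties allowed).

t=0: δ = [1.111e-01, 8.333e-02, 8.333e-02]  (obs o_0=1)
t=1: δ = [1.235e-02, 1.157e-02, 1.042e-02]  ψ = [0, 0, 2]  (obs o_1=1)
t=2: δ = [1.029e-03, 2.143e-03, 1.302e-03]  ψ = [0, 0, 2]  (obs o_2=2)
t=3: δ = [7.234e-05, 7.442e-05, 1.488e-04]  ψ = [2, 1, 1]  (obs o_3=3)
backtrack: best end state = 2; path = [0, 0, 1, 2]

path = [0, 0, 1, 2]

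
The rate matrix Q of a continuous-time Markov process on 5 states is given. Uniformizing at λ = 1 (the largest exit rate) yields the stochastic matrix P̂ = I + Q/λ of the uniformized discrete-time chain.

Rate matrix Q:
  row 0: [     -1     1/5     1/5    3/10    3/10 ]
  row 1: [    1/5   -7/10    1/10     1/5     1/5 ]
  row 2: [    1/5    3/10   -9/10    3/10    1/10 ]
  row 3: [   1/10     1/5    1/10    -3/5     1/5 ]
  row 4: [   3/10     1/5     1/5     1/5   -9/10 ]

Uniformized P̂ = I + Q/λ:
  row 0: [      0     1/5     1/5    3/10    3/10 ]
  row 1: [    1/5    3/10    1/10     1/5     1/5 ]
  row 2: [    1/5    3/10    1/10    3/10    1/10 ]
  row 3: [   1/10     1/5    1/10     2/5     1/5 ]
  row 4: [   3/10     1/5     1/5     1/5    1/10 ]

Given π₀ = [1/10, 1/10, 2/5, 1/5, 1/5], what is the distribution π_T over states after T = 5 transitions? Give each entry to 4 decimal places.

t=0: π = [0.1000, 0.1000, 0.4000, 0.2000, 0.2000]
t=1: π = [0.1800, 0.2500, 0.1300, 0.2900, 0.1500]
t=2: π = [0.1500, 0.2380, 0.1330, 0.2890, 0.1900]
t=3: π = [0.1601, 0.2371, 0.1340, 0.2861, 0.1827]
t=4: π = [0.1576, 0.2371, 0.1343, 0.2866, 0.1843]
t=5: π = [0.1582, 0.2371, 0.1342, 0.2865, 0.1839]

π = [0.1582, 0.2371, 0.1342, 0.2865, 0.1839]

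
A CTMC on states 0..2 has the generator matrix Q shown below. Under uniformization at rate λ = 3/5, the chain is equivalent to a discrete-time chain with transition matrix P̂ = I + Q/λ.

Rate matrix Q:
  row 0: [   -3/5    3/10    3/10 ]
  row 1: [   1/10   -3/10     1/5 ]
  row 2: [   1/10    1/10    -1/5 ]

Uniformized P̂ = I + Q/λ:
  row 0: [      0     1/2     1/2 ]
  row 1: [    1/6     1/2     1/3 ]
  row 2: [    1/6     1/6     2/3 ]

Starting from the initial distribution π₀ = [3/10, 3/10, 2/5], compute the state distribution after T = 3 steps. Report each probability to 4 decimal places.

π = [0.1421, 0.3250, 0.5329]

t=0: π = [0.3000, 0.3000, 0.4000]
t=1: π = [0.1167, 0.3667, 0.5167]
t=2: π = [0.1472, 0.3278, 0.5250]
t=3: π = [0.1421, 0.3250, 0.5329]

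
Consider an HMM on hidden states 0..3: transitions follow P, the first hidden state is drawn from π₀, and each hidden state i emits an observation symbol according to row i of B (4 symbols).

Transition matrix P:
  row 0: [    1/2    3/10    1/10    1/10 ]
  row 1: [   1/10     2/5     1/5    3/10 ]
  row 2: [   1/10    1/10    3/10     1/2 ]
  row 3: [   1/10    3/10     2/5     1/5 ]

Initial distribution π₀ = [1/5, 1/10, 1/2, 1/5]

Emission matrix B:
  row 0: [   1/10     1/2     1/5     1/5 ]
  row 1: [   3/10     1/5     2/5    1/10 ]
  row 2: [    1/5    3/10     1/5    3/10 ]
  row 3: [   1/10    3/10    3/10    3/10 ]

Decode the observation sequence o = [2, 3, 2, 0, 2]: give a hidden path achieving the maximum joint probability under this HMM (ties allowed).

path = [2, 3, 1, 1, 1]

t=0: δ = [4.000e-02, 4.000e-02, 1.000e-01, 6.000e-02]  (obs o_0=2)
t=1: δ = [4.000e-03, 1.800e-03, 9.000e-03, 1.500e-02]  ψ = [0, 3, 2, 2]  (obs o_1=3)
t=2: δ = [4.000e-04, 1.800e-03, 1.200e-03, 1.350e-03]  ψ = [0, 3, 3, 2]  (obs o_2=2)
t=3: δ = [2.000e-05, 2.160e-04, 1.080e-04, 6.000e-05]  ψ = [0, 1, 3, 2]  (obs o_3=0)
t=4: δ = [4.320e-06, 3.456e-05, 8.640e-06, 1.944e-05]  ψ = [1, 1, 1, 1]  (obs o_4=2)
backtrack: best end state = 1; path = [2, 3, 1, 1, 1]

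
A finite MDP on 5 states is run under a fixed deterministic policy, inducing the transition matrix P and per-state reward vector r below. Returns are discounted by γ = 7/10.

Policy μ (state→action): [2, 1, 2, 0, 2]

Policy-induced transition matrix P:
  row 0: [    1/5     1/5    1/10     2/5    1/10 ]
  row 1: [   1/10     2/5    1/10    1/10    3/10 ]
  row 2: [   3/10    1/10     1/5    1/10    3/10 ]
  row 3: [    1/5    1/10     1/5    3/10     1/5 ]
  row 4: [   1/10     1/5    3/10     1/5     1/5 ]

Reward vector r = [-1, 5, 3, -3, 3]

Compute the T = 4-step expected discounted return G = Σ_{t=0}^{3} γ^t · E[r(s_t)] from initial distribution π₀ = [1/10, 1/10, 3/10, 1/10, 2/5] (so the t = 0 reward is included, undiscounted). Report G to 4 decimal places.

t=0: π = [0.1000, 0.1000, 0.3000, 0.1000, 0.4000], E[r] = 2.2000, γ^t·E[r] = 2.200000, running G = 2.200000
t=1: π = [0.1800, 0.1800, 0.2200, 0.1900, 0.2300], E[r] = 1.5000, γ^t·E[r] = 1.050000, running G = 3.250000
t=2: π = [0.1810, 0.1950, 0.1870, 0.2150, 0.2220], E[r] = 1.3760, γ^t·E[r] = 0.674240, running G = 3.924240
t=3: π = [0.1770, 0.1988, 0.1846, 0.2195, 0.2201], E[r] = 1.3726, γ^t·E[r] = 0.470802, running G = 4.395042

G = 4.3950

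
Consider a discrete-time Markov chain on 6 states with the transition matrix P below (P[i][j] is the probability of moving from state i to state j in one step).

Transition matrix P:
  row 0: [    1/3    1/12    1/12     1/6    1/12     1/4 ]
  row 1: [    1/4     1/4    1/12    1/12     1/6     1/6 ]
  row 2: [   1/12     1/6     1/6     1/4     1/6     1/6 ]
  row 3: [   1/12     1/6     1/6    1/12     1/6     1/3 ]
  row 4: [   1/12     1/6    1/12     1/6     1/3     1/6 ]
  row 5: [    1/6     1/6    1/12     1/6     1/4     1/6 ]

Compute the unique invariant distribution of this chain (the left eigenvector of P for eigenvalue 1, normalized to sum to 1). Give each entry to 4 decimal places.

Balance equations π_j = Σ_i π_i·P[i][j]:
  π_0 = 1/3·π_0 + 1/4·π_1 + 1/12·π_2 + 1/12·π_3 + 1/12·π_4 + 1/6·π_5
  π_1 = 1/12·π_0 + 1/4·π_1 + 1/6·π_2 + 1/6·π_3 + 1/6·π_4 + 1/6·π_5
  π_2 = 1/12·π_0 + 1/12·π_1 + 1/6·π_2 + 1/6·π_3 + 1/12·π_4 + 1/12·π_5
  π_3 = 1/6·π_0 + 1/12·π_1 + 1/4·π_2 + 1/12·π_3 + 1/6·π_4 + 1/6·π_5
  π_4 = 1/12·π_0 + 1/6·π_1 + 1/6·π_2 + 1/6·π_3 + 1/3·π_4 + 1/4·π_5
  normalize: π_0 + π_1 + π_2 + π_3 + π_4 + π_5 = 1
Solving the linear system gives exactly π = [14573/85260, 14177/85260, 17813/170520, 25423/170520, 5783/28420, 17543/85260].

π = [0.1709, 0.1663, 0.1045, 0.1491, 0.2035, 0.2058]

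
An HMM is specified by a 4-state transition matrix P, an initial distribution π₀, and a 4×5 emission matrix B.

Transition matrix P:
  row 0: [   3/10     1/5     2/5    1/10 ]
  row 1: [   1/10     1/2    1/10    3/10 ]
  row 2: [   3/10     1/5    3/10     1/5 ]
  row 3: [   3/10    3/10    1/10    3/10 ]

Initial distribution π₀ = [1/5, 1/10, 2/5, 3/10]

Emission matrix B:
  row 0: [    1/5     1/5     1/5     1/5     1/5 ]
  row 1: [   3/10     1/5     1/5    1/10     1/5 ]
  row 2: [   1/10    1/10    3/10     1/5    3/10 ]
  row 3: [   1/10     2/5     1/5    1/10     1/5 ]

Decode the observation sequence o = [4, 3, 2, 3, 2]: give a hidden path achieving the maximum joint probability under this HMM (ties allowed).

path = [2, 0, 2, 0, 2]

t=0: δ = [4.000e-02, 2.000e-02, 1.200e-01, 6.000e-02]  (obs o_0=4)
t=1: δ = [7.200e-03, 2.400e-03, 7.200e-03, 2.400e-03]  ψ = [2, 2, 2, 2]  (obs o_1=3)
t=2: δ = [4.320e-04, 2.880e-04, 8.640e-04, 2.880e-04]  ψ = [0, 0, 0, 2]  (obs o_2=2)
t=3: δ = [5.184e-05, 1.728e-05, 5.184e-05, 1.728e-05]  ψ = [2, 2, 2, 2]  (obs o_3=3)
t=4: δ = [3.110e-06, 2.074e-06, 6.221e-06, 2.074e-06]  ψ = [0, 0, 0, 2]  (obs o_4=2)
backtrack: best end state = 2; path = [2, 0, 2, 0, 2]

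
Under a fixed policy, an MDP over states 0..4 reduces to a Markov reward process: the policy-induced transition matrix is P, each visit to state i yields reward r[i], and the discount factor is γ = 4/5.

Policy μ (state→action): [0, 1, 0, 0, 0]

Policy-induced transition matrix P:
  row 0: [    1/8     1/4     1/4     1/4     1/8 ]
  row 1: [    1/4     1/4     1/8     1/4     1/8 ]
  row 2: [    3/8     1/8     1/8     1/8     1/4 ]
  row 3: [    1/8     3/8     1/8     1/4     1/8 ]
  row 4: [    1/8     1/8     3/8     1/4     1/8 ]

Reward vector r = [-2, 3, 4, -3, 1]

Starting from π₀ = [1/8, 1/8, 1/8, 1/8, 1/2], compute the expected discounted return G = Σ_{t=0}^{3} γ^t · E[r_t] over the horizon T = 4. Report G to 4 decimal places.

t=0: π = [0.1250, 0.1250, 0.1250, 0.1250, 0.5000], E[r] = 0.7500, γ^t·E[r] = 0.750000, running G = 0.750000
t=1: π = [0.1719, 0.1875, 0.2656, 0.2344, 0.1406], E[r] = 0.7188, γ^t·E[r] = 0.575000, running G = 1.325000
t=2: π = [0.2148, 0.2285, 0.1816, 0.2168, 0.1582], E[r] = 0.4902, γ^t·E[r] = 0.313750, running G = 1.638750
t=3: π = [0.1990, 0.2346, 0.1914, 0.2273, 0.1477], E[r] = 0.5374, γ^t·E[r] = 0.275125, running G = 1.913875

G = 1.9139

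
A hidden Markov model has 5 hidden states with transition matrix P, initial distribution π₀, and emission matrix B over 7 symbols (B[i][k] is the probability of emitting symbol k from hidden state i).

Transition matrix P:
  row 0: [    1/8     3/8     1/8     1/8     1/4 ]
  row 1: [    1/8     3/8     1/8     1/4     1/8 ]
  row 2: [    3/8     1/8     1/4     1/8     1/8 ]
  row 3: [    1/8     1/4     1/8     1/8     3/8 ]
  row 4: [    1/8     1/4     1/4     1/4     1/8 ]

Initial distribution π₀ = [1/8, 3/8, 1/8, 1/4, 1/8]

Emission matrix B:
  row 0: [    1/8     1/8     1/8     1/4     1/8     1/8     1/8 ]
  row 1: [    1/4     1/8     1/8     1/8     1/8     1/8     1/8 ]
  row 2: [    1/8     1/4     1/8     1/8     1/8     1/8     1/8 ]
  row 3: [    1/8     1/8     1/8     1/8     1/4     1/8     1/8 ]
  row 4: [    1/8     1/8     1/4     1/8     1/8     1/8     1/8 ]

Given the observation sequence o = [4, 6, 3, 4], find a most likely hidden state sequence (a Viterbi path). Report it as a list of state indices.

path = [1, 1, 1, 3]

t=0: δ = [1.562e-02, 4.688e-02, 1.562e-02, 6.250e-02, 1.562e-02]  (obs o_0=4)
t=1: δ = [9.766e-04, 2.197e-03, 9.766e-04, 1.465e-03, 2.930e-03]  ψ = [3, 1, 3, 1, 3]  (obs o_1=6)
t=2: δ = [9.155e-05, 1.030e-04, 9.155e-05, 9.155e-05, 6.866e-05]  ψ = [2, 1, 4, 4, 3]  (obs o_2=3)
t=3: δ = [4.292e-06, 4.828e-06, 2.861e-06, 6.437e-06, 4.292e-06]  ψ = [2, 1, 2, 1, 3]  (obs o_3=4)
backtrack: best end state = 3; path = [1, 1, 1, 3]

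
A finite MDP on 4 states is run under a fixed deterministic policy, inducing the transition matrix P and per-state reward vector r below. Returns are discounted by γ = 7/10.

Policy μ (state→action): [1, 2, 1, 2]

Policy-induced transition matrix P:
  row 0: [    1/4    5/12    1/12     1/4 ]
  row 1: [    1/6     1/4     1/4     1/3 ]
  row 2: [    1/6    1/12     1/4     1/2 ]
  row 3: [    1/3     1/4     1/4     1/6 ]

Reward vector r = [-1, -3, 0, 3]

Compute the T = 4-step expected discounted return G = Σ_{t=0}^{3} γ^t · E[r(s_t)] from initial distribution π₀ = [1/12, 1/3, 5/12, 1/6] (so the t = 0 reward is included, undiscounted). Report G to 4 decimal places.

G = -0.4402

t=0: π = [0.0833, 0.3333, 0.4167, 0.1667], E[r] = -0.5833, γ^t·E[r] = -0.583333, running G = -0.583333
t=1: π = [0.2014, 0.1944, 0.2361, 0.3681], E[r] = 0.3194, γ^t·E[r] = 0.223611, running G = -0.359722
t=2: π = [0.2448, 0.2442, 0.2164, 0.2946], E[r] = -0.0938, γ^t·E[r] = -0.045938, running G = -0.405660
t=3: π = [0.2362, 0.2547, 0.2092, 0.2999], E[r] = -0.1006, γ^t·E[r] = -0.034505, running G = -0.440165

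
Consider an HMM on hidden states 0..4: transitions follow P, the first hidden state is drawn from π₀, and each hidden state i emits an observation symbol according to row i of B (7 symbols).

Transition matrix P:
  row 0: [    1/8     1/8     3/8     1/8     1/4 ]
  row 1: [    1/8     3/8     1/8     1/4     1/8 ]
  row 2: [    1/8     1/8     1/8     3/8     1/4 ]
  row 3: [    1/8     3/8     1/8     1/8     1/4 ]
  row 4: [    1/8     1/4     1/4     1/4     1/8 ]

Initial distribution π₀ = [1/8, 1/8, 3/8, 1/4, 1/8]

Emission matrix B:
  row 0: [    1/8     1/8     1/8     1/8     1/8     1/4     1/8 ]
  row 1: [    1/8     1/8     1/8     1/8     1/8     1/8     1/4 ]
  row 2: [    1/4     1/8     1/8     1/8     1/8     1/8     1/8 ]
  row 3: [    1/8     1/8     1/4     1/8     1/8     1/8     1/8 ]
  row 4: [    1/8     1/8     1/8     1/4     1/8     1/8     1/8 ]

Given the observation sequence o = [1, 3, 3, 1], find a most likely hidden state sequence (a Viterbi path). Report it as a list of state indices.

t=0: δ = [1.562e-02, 1.562e-02, 4.688e-02, 3.125e-02, 1.562e-02]  (obs o_0=1)
t=1: δ = [7.324e-04, 1.465e-03, 7.324e-04, 2.197e-03, 2.930e-03]  ψ = [2, 3, 0, 2, 2]  (obs o_1=3)
t=2: δ = [4.578e-05, 1.030e-04, 9.155e-05, 9.155e-05, 1.373e-04]  ψ = [4, 3, 4, 4, 3]  (obs o_2=3)
t=3: δ = [2.146e-06, 4.828e-06, 4.292e-06, 4.292e-06, 2.861e-06]  ψ = [4, 1, 4, 2, 2]  (obs o_3=1)
backtrack: best end state = 1; path = [2, 3, 1, 1]

path = [2, 3, 1, 1]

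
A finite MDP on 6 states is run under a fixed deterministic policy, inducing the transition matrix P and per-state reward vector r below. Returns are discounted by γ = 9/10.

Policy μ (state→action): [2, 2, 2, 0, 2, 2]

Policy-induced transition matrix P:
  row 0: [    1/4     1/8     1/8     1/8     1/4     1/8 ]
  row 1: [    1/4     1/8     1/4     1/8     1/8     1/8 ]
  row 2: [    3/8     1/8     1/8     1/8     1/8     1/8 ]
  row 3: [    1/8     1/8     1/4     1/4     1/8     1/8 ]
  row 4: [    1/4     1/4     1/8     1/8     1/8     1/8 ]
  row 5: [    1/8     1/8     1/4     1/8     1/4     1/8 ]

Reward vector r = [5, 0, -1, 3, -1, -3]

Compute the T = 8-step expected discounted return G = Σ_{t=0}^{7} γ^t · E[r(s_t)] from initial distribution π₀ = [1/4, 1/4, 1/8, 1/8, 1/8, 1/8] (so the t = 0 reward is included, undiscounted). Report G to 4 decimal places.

t=0: π = [0.2500, 0.2500, 0.1250, 0.1250, 0.1250, 0.1250], E[r] = 1.0000, γ^t·E[r] = 1.000000, running G = 1.000000
t=1: π = [0.2344, 0.1406, 0.1875, 0.1406, 0.1719, 0.1250], E[r] = 0.8594, γ^t·E[r] = 0.773438, running G = 1.773438
t=2: π = [0.2402, 0.1465, 0.1758, 0.1426, 0.1699, 0.1250], E[r] = 0.9082, γ^t·E[r] = 0.735645, running G = 2.509082
t=3: π = [0.2385, 0.1462, 0.1768, 0.1428, 0.1707, 0.1250], E[r] = 0.8987, γ^t·E[r] = 0.655139, running G = 3.164221
t=4: π = [0.2386, 0.1463, 0.1768, 0.1429, 0.1704, 0.1250], E[r] = 0.8994, γ^t·E[r] = 0.590126, running G = 3.754347
t=5: π = [0.2386, 0.1463, 0.1768, 0.1429, 0.1705, 0.1250], E[r] = 0.8994, γ^t·E[r] = 0.531093, running G = 4.285439
t=6: π = [0.2386, 0.1463, 0.1768, 0.1429, 0.1705, 0.1250], E[r] = 0.8994, γ^t·E[r] = 0.477990, running G = 4.763429
t=7: π = [0.2386, 0.1463, 0.1768, 0.1429, 0.1705, 0.1250], E[r] = 0.8994, γ^t·E[r] = 0.430190, running G = 5.193619

G = 5.1936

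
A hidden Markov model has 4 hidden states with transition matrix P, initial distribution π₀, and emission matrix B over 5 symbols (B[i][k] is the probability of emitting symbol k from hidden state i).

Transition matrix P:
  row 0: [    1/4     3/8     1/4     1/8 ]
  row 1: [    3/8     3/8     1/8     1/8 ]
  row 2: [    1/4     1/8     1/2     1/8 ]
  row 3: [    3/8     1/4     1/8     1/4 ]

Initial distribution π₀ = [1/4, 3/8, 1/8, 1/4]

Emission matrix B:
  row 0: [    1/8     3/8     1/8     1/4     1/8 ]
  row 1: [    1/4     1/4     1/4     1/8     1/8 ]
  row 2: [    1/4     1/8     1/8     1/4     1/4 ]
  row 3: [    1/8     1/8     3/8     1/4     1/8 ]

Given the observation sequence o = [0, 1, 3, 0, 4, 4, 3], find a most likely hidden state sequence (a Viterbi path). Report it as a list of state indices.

t=0: δ = [3.125e-02, 9.375e-02, 3.125e-02, 3.125e-02]  (obs o_0=0)
t=1: δ = [1.318e-02, 8.789e-03, 1.953e-03, 1.465e-03]  ψ = [1, 1, 2, 1]  (obs o_1=1)
t=2: δ = [8.240e-04, 6.180e-04, 8.240e-04, 4.120e-04]  ψ = [0, 0, 0, 0]  (obs o_2=3)
t=3: δ = [2.897e-05, 7.725e-05, 1.030e-04, 1.287e-05]  ψ = [1, 0, 2, 0]  (obs o_3=0)
t=4: δ = [3.621e-06, 3.621e-06, 1.287e-05, 1.609e-06]  ψ = [1, 1, 2, 2]  (obs o_4=4)
t=5: δ = [4.023e-07, 2.012e-07, 1.609e-06, 2.012e-07]  ψ = [2, 2, 2, 2]  (obs o_5=4)
t=6: δ = [1.006e-07, 2.515e-08, 2.012e-07, 5.029e-08]  ψ = [2, 2, 2, 2]  (obs o_6=3)
backtrack: best end state = 2; path = [1, 0, 2, 2, 2, 2, 2]

path = [1, 0, 2, 2, 2, 2, 2]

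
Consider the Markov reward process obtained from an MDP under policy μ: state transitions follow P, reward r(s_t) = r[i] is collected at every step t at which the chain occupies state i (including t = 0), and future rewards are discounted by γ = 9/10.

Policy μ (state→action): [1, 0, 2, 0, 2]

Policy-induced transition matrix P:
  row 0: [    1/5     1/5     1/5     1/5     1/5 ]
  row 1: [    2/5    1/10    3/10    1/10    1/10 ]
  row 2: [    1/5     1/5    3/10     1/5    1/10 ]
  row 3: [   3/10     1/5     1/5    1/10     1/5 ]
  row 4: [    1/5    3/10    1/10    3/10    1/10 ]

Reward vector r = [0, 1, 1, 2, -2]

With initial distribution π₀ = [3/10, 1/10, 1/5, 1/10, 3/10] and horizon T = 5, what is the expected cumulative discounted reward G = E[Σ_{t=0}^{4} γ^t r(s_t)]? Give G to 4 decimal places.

G = 1.4680

t=0: π = [0.3000, 0.1000, 0.2000, 0.1000, 0.3000], E[r] = -0.1000, γ^t·E[r] = -0.100000, running G = -0.100000
t=1: π = [0.2300, 0.2200, 0.2000, 0.2100, 0.1400], E[r] = 0.5600, γ^t·E[r] = 0.504000, running G = 0.404000
t=2: π = [0.2650, 0.1920, 0.2280, 0.1710, 0.1440], E[r] = 0.4740, γ^t·E[r] = 0.383940, running G = 0.787940
t=3: π = [0.2555, 0.1952, 0.2276, 0.1781, 0.1436], E[r] = 0.4918, γ^t·E[r] = 0.358522, running G = 1.146462
t=4: π = [0.2569, 0.1948, 0.2279, 0.1770, 0.1434], E[r] = 0.4901, γ^t·E[r] = 0.321555, running G = 1.468017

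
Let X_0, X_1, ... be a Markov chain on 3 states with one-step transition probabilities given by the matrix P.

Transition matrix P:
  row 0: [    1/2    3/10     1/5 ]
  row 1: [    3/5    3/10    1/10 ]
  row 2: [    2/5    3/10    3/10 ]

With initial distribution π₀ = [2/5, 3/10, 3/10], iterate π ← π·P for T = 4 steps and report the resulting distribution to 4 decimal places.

π = [0.5111, 0.3000, 0.1889]

t=0: π = [0.4000, 0.3000, 0.3000]
t=1: π = [0.5000, 0.3000, 0.2000]
t=2: π = [0.5100, 0.3000, 0.1900]
t=3: π = [0.5110, 0.3000, 0.1890]
t=4: π = [0.5111, 0.3000, 0.1889]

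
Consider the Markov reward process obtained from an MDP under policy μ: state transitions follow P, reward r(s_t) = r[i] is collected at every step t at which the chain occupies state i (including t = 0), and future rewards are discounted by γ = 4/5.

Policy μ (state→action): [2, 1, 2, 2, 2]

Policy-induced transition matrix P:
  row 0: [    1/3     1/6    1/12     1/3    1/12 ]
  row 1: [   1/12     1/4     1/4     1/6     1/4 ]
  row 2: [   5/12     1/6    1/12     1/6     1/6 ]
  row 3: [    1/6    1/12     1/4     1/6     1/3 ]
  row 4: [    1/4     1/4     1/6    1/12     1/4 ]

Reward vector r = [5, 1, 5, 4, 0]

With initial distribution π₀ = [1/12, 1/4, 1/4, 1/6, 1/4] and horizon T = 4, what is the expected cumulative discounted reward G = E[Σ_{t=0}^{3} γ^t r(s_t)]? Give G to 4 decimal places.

G = 8.3941

t=0: π = [0.0833, 0.2500, 0.2500, 0.1667, 0.2500], E[r] = 2.5833, γ^t·E[r] = 2.583333, running G = 2.583333
t=1: π = [0.2431, 0.1944, 0.1736, 0.1597, 0.2292], E[r] = 2.9167, γ^t·E[r] = 2.333333, running G = 4.916667
t=2: π = [0.2535, 0.1887, 0.1615, 0.1881, 0.2083], E[r] = 3.0156, γ^t·E[r] = 1.930000, running G = 6.846667
t=3: π = [0.2509, 0.1841, 0.1635, 0.1916, 0.2100], E[r] = 3.0223, γ^t·E[r] = 1.547407, running G = 8.394074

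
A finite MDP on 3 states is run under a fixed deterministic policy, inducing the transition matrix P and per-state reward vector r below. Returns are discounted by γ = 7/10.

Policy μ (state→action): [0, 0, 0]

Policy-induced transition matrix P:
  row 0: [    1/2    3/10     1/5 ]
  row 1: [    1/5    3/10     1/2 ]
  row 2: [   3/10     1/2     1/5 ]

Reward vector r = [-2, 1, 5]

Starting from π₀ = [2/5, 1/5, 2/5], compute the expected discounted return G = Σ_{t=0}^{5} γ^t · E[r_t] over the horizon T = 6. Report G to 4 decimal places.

t=0: π = [0.4000, 0.2000, 0.4000], E[r] = 1.4000, γ^t·E[r] = 1.400000, running G = 1.400000
t=1: π = [0.3600, 0.3800, 0.2600], E[r] = 0.9600, γ^t·E[r] = 0.672000, running G = 2.072000
t=2: π = [0.3340, 0.3520, 0.3140], E[r] = 1.2540, γ^t·E[r] = 0.614460, running G = 2.686460
t=3: π = [0.3316, 0.3628, 0.3056], E[r] = 1.2276, γ^t·E[r] = 0.421067, running G = 3.107527
t=4: π = [0.3300, 0.3611, 0.3088], E[r] = 1.2452, γ^t·E[r] = 0.298982, running G = 3.406509
t=5: π = [0.3299, 0.3618, 0.3083], E[r] = 1.2437, γ^t·E[r] = 0.209021, running G = 3.615530

G = 3.6155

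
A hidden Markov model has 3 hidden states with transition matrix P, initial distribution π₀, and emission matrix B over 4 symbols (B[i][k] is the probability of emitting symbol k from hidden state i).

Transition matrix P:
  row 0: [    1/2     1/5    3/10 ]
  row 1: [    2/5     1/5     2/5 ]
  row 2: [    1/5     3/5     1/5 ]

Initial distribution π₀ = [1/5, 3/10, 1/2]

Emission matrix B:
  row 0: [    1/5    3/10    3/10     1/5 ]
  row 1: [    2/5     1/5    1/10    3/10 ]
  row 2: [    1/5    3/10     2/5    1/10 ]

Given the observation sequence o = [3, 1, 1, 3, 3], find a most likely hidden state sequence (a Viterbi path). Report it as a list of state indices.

t=0: δ = [4.000e-02, 9.000e-02, 5.000e-02]  (obs o_0=3)
t=1: δ = [1.080e-02, 6.000e-03, 1.080e-02]  ψ = [1, 2, 1]  (obs o_1=1)
t=2: δ = [1.620e-03, 1.296e-03, 9.720e-04]  ψ = [0, 2, 0]  (obs o_2=1)
t=3: δ = [1.620e-04, 1.750e-04, 5.184e-05]  ψ = [0, 2, 1]  (obs o_3=3)
t=4: δ = [1.620e-05, 1.050e-05, 6.998e-06]  ψ = [0, 1, 1]  (obs o_4=3)
backtrack: best end state = 0; path = [1, 0, 0, 0, 0]

path = [1, 0, 0, 0, 0]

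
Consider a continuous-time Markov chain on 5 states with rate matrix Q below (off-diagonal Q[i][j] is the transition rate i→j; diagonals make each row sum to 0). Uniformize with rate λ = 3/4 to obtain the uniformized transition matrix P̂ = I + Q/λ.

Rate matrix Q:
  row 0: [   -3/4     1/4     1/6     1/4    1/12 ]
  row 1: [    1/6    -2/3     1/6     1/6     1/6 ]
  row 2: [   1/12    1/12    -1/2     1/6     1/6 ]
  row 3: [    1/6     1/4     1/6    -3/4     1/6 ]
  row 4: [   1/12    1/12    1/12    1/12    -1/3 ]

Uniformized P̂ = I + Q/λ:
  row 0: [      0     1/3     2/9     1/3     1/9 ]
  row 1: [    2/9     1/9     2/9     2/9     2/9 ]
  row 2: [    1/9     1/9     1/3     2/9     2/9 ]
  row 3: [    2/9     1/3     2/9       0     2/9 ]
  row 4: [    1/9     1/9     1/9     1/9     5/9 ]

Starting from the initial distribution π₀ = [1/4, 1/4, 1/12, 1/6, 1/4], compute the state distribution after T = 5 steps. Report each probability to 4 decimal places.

t=0: π = [0.2500, 0.2500, 0.0833, 0.1667, 0.2500]
t=1: π = [0.1296, 0.2037, 0.2037, 0.1852, 0.2778]
t=2: π = [0.1399, 0.1811, 0.2140, 0.1646, 0.3004]
t=3: π = [0.1340, 0.1788, 0.2126, 0.1678, 0.3068]
t=4: π = [0.1347, 0.1782, 0.2118, 0.1657, 0.3096]
t=5: π = [0.1344, 0.1779, 0.2113, 0.1660, 0.3105]

π = [0.1344, 0.1779, 0.2113, 0.1660, 0.3105]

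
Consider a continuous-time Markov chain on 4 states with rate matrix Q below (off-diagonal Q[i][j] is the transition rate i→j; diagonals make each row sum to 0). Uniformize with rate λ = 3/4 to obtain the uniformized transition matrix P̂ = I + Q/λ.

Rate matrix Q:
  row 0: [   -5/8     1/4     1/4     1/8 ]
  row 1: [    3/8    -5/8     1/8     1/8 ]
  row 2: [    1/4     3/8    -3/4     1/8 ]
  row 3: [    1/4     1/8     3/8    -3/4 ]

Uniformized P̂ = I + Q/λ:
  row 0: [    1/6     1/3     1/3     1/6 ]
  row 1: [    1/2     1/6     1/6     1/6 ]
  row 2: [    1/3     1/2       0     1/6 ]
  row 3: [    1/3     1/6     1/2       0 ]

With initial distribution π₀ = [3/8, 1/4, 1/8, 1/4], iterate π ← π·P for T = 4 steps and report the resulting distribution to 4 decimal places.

π = [0.3267, 0.3001, 0.2303, 0.1429]

t=0: π = [0.3750, 0.2500, 0.1250, 0.2500]
t=1: π = [0.3125, 0.2708, 0.2917, 0.1250]
t=2: π = [0.3264, 0.3160, 0.2118, 0.1458]
t=3: π = [0.3316, 0.2917, 0.2344, 0.1424]
t=4: π = [0.3267, 0.3001, 0.2303, 0.1429]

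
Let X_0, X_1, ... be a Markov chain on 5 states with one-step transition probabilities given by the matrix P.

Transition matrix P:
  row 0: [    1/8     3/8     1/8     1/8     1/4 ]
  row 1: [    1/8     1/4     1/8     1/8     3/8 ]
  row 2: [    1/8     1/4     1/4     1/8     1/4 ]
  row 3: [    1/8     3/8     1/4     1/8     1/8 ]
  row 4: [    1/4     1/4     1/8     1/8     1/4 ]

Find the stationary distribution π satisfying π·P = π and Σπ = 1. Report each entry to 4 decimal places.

π = [0.1588, 0.2855, 0.1607, 0.1250, 0.2701]

Balance equations π_j = Σ_i π_i·P[i][j]:
  π_0 = 1/8·π_0 + 1/8·π_1 + 1/8·π_2 + 1/8·π_3 + 1/4·π_4
  π_1 = 3/8·π_0 + 1/4·π_1 + 1/4·π_2 + 3/8·π_3 + 1/4·π_4
  π_2 = 1/8·π_0 + 1/8·π_1 + 1/4·π_2 + 1/4·π_3 + 1/8·π_4
  π_3 = 1/8·π_0 + 1/8·π_1 + 1/8·π_2 + 1/8·π_3 + 1/8·π_4
  normalize: π_0 + π_1 + π_2 + π_3 + π_4 = 1
Solving the linear system gives exactly π = [649/4088, 1167/4088, 9/56, 1/8, 138/511].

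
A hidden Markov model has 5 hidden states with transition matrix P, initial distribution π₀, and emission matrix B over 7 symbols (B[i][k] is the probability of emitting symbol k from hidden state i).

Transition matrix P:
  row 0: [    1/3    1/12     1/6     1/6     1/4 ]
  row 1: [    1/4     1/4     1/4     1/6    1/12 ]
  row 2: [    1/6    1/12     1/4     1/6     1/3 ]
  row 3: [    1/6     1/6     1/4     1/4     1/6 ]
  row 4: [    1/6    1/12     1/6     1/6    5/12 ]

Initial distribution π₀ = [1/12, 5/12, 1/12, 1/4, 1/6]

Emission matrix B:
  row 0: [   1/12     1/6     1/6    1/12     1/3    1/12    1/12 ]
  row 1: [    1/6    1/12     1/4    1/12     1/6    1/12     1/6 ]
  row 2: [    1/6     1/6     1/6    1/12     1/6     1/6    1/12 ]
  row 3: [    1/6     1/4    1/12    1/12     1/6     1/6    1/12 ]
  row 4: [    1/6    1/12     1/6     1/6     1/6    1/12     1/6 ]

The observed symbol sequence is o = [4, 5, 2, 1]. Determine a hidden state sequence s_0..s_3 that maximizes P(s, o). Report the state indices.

t=0: δ = [2.778e-02, 6.944e-02, 1.389e-02, 4.167e-02, 2.778e-02]  (obs o_0=4)
t=1: δ = [1.447e-03, 1.447e-03, 2.894e-03, 1.929e-03, 9.645e-04]  ψ = [1, 1, 1, 1, 4]  (obs o_1=5)
t=2: δ = [8.038e-05, 9.042e-05, 1.206e-04, 4.019e-05, 1.608e-04]  ψ = [0, 1, 2, 2, 2]  (obs o_2=2)
t=3: δ = [4.465e-06, 1.884e-06, 5.023e-06, 6.698e-06, 5.582e-06]  ψ = [0, 1, 2, 4, 4]  (obs o_3=1)
backtrack: best end state = 3; path = [1, 2, 4, 3]

path = [1, 2, 4, 3]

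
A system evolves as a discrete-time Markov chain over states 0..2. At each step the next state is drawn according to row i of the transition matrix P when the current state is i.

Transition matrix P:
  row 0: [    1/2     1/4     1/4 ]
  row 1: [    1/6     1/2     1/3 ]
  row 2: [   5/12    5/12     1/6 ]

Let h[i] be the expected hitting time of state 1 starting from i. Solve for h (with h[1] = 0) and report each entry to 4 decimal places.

First-step conditioning: h[1] = 0; for i ≠ 1, h[i] = 1 + Σ_k P[i][k]·h[k].
  h[0] = 1 + 1/2·h[0] + 1/4·h[2]
  h[2] = 1 + 5/12·h[0] + 1/6·h[2]
Solving the 2×2 linear system over states ≠ 1 gives exactly h = [52/15, 0, 44/15] (h[1] = 0 is the target).

h = [3.4667, 0.0000, 2.9333]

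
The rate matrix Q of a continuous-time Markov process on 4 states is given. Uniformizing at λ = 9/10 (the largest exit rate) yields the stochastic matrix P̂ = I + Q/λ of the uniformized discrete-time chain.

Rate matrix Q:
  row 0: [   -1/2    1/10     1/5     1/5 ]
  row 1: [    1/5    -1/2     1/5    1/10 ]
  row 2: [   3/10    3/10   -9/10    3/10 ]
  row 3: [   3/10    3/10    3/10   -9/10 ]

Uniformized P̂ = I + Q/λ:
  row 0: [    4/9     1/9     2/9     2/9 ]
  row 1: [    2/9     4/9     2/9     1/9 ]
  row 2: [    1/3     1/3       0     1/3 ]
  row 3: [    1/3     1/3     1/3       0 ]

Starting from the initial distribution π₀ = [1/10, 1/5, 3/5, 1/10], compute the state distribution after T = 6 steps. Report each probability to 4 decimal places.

π = [0.3387, 0.2904, 0.1979, 0.1730]

t=0: π = [0.1000, 0.2000, 0.6000, 0.1000]
t=1: π = [0.3222, 0.3333, 0.1000, 0.2444]
t=2: π = [0.3321, 0.2988, 0.2272, 0.1420]
t=3: π = [0.3370, 0.2927, 0.1875, 0.1827]
t=4: π = [0.3383, 0.2910, 0.2009, 0.1699]
t=5: π = [0.3386, 0.2905, 0.1965, 0.1744]
t=6: π = [0.3387, 0.2904, 0.1979, 0.1730]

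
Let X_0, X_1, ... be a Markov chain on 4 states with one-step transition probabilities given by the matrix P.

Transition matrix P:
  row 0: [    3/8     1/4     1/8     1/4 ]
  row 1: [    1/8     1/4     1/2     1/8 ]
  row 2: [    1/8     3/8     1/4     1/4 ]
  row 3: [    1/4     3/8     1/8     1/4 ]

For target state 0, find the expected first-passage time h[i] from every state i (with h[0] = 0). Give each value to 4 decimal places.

h = [0.0000, 6.7126, 6.6207, 5.7931]

First-step conditioning: h[0] = 0; for i ≠ 0, h[i] = 1 + Σ_k P[i][k]·h[k].
  h[1] = 1 + 1/4·h[1] + 1/2·h[2] + 1/8·h[3]
  h[2] = 1 + 3/8·h[1] + 1/4·h[2] + 1/4·h[3]
  h[3] = 1 + 3/8·h[1] + 1/8·h[2] + 1/4·h[3]
Solving the 3×3 linear system over states ≠ 0 gives exactly h = [0, 584/87, 192/29, 168/29] (h[0] = 0 is the target).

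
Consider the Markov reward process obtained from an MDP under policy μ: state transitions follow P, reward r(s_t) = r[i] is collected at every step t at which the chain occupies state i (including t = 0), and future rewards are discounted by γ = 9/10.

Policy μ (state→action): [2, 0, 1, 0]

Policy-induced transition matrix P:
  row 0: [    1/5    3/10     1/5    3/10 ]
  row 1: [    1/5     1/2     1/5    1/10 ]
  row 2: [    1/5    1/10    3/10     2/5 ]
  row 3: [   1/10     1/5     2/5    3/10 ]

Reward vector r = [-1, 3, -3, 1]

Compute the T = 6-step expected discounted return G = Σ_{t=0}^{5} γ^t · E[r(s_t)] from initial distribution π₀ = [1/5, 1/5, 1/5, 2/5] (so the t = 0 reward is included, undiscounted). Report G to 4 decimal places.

G = 0.3468

t=0: π = [0.2000, 0.2000, 0.2000, 0.4000], E[r] = 0.2000, γ^t·E[r] = 0.200000, running G = 0.200000
t=1: π = [0.1600, 0.2600, 0.3000, 0.2800], E[r] = 0.0000, γ^t·E[r] = 0.000000, running G = 0.200000
t=2: π = [0.1720, 0.2640, 0.2860, 0.2780], E[r] = 0.0400, γ^t·E[r] = 0.032400, running G = 0.232400
t=3: π = [0.1722, 0.2678, 0.2842, 0.2758], E[r] = 0.0544, γ^t·E[r] = 0.039658, running G = 0.272058
t=4: π = [0.1724, 0.2691, 0.2836, 0.2749], E[r] = 0.0591, γ^t·E[r] = 0.038789, running G = 0.310846
t=5: π = [0.1725, 0.2696, 0.2833, 0.2745], E[r] = 0.0609, γ^t·E[r] = 0.035963, running G = 0.346809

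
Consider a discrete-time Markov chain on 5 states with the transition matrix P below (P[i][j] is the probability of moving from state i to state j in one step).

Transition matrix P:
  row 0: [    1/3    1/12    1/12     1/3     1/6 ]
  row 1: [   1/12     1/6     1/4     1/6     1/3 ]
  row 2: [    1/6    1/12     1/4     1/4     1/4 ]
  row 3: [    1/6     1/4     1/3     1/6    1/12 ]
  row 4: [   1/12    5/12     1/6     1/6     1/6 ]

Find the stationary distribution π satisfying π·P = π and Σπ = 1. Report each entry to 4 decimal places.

Balance equations π_j = Σ_i π_i·P[i][j]:
  π_0 = 1/3·π_0 + 1/12·π_1 + 1/6·π_2 + 1/6·π_3 + 1/12·π_4
  π_1 = 1/12·π_0 + 1/6·π_1 + 1/12·π_2 + 1/4·π_3 + 5/12·π_4
  π_2 = 1/12·π_0 + 1/4·π_1 + 1/4·π_2 + 1/3·π_3 + 1/6·π_4
  π_3 = 1/3·π_0 + 1/6·π_1 + 1/4·π_2 + 1/6·π_3 + 1/6·π_4
  normalize: π_0 + π_1 + π_2 + π_3 + π_4 = 1
Solving the linear system gives exactly π = [259/1623, 329/1623, 364/1623, 344/1623, 109/541].

π = [0.1596, 0.2027, 0.2243, 0.2120, 0.2015]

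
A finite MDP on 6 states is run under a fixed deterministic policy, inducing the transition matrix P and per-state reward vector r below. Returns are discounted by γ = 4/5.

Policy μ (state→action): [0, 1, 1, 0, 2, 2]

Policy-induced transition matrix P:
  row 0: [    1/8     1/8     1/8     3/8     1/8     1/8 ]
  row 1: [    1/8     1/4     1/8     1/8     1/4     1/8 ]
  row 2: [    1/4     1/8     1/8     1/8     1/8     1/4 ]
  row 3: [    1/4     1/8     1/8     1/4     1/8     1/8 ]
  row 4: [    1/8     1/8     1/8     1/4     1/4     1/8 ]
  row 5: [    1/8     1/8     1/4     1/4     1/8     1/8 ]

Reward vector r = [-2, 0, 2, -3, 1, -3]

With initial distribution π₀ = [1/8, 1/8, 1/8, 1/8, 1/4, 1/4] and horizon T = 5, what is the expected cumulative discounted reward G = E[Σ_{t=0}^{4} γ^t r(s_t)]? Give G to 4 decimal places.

G = -3.2467

t=0: π = [0.1250, 0.1250, 0.1250, 0.1250, 0.2500, 0.2500], E[r] = -0.8750, γ^t·E[r] = -0.875000, running G = -0.875000
t=1: π = [0.1563, 0.1406, 0.1563, 0.2344, 0.1719, 0.1406], E[r] = -0.9531, γ^t·E[r] = -0.762500, running G = -1.637500
t=2: π = [0.1738, 0.1426, 0.1426, 0.2324, 0.1641, 0.1445], E[r] = -1.0293, γ^t·E[r] = -0.658750, running G = -2.296250
t=3: π = [0.1719, 0.1428, 0.1431, 0.2361, 0.1633, 0.1428], E[r] = -1.0310, γ^t·E[r] = -0.527875, running G = -2.824125
t=4: π = [0.1724, 0.1429, 0.1429, 0.2357, 0.1633, 0.1429], E[r] = -1.0317, γ^t·E[r] = -0.422588, running G = -3.246713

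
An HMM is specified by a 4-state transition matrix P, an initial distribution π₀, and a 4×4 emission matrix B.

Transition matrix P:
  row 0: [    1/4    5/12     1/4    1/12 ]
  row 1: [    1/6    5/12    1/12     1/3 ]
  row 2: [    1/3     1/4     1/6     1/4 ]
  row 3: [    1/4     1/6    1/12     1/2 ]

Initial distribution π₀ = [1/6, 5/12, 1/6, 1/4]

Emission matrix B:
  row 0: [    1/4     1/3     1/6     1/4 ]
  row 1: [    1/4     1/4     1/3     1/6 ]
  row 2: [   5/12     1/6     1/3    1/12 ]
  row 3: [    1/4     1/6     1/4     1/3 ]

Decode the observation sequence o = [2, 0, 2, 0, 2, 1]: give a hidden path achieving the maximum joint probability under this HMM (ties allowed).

path = [1, 1, 1, 1, 1, 1]

t=0: δ = [2.778e-02, 1.389e-01, 5.556e-02, 6.250e-02]  (obs o_0=2)
t=1: δ = [5.787e-03, 1.447e-02, 4.823e-03, 1.157e-02]  ψ = [1, 1, 1, 1]  (obs o_1=0)
t=2: δ = [4.823e-04, 2.009e-03, 4.823e-04, 1.447e-03]  ψ = [3, 1, 0, 3]  (obs o_2=2)
t=3: δ = [9.042e-05, 2.093e-04, 6.977e-05, 1.808e-04]  ψ = [3, 1, 1, 3]  (obs o_3=0)
t=4: δ = [7.535e-06, 2.907e-05, 7.535e-06, 2.261e-05]  ψ = [3, 1, 0, 3]  (obs o_4=2)
t=5: δ = [1.884e-06, 3.028e-06, 4.038e-07, 1.884e-06]  ψ = [3, 1, 1, 3]  (obs o_5=1)
backtrack: best end state = 1; path = [1, 1, 1, 1, 1, 1]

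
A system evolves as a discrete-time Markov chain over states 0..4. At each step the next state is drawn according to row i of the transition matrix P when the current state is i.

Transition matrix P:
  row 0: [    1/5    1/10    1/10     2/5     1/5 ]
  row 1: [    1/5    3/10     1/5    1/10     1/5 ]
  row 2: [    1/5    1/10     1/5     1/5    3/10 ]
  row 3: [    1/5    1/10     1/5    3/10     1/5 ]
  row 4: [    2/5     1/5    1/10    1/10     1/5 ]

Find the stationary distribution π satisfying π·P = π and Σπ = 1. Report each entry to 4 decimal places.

π = [0.2431, 0.1519, 0.1542, 0.2354, 0.2154]

Balance equations π_j = Σ_i π_i·P[i][j]:
  π_0 = 1/5·π_0 + 1/5·π_1 + 1/5·π_2 + 1/5·π_3 + 2/5·π_4
  π_1 = 1/10·π_0 + 3/10·π_1 + 1/10·π_2 + 1/10·π_3 + 1/5·π_4
  π_2 = 1/10·π_0 + 1/5·π_1 + 1/5·π_2 + 1/5·π_3 + 1/10·π_4
  π_3 = 2/5·π_0 + 1/10·π_1 + 1/5·π_2 + 3/10·π_3 + 1/10·π_4
  normalize: π_0 + π_1 + π_2 + π_3 + π_4 = 1
Solving the linear system gives exactly π = [123/506, 615/4048, 39/253, 953/4048, 109/506].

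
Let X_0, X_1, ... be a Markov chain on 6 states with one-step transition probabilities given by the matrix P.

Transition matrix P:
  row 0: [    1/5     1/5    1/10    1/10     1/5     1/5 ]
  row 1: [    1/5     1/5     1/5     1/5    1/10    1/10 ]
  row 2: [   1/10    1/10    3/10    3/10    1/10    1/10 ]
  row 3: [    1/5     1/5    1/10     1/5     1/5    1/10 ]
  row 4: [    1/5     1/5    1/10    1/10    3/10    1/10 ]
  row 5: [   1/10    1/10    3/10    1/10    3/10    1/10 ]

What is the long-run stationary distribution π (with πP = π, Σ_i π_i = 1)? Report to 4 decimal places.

π = [0.1707, 0.1707, 0.1756, 0.1691, 0.1967, 0.1171]

Balance equations π_j = Σ_i π_i·P[i][j]:
  π_0 = 1/5·π_0 + 1/5·π_1 + 1/10·π_2 + 1/5·π_3 + 1/5·π_4 + 1/10·π_5
  π_1 = 1/5·π_0 + 1/5·π_1 + 1/10·π_2 + 1/5·π_3 + 1/5·π_4 + 1/10·π_5
  π_2 = 1/10·π_0 + 1/5·π_1 + 3/10·π_2 + 1/10·π_3 + 1/10·π_4 + 3/10·π_5
  π_3 = 1/10·π_0 + 1/5·π_1 + 3/10·π_2 + 1/5·π_3 + 1/10·π_4 + 1/10·π_5
  π_4 = 1/5·π_0 + 1/10·π_1 + 1/10·π_2 + 1/5·π_3 + 3/10·π_4 + 3/10·π_5
  normalize: π_0 + π_1 + π_2 + π_3 + π_4 + π_5 = 1
Solving the linear system gives exactly π = [7/41, 7/41, 36/205, 104/615, 121/615, 24/205].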